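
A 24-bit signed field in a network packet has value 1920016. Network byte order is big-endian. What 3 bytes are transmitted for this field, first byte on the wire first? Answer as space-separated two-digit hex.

1D 4C 10

1920016 in hexadecimal, padded to 24 bits, is 0x1D4C10.
Split into bytes (most-significant first): 1D 4C 10.
In big-endian order the high byte comes first in memory.
So the memory order matches the most-significant-first order: 1D 4C 10.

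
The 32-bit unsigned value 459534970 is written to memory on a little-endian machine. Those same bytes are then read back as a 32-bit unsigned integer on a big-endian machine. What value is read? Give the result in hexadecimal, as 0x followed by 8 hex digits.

459534970 in 32-bit hexadecimal is 0x1B63F27A.
Stored little-endian, the bytes at ascending addresses are 7A F2 63 1B.
Read back as big-endian, the last byte is least significant, giving 0x7AF2631B.

0x7AF2631B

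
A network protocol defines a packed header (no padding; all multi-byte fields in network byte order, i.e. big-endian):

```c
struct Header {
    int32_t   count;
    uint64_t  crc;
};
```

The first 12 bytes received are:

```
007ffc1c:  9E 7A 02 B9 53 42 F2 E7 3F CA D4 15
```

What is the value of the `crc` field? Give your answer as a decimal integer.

`crc` follows `count` (4 bytes), so it starts at byte offset 4 and occupies 8 bytes.
Bytes at offsets 4..11: 53 42 F2 E7 3F CA D4 15.
Big-endian stores the most-significant byte at the lowest address.
The bytes are already most-significant first: 0x5342F2E73FCAD415.
0x5342F2E73FCAD415 = 5999624728632546325.

5999624728632546325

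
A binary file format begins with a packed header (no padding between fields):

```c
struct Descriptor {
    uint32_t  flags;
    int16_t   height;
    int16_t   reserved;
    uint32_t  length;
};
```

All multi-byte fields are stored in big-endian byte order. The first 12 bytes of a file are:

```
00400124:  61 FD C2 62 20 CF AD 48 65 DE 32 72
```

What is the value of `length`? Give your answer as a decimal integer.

`length` follows `flags` (4 B), `height` (2 B), `reserved` (2 B), so it starts at offset 4 + 2 + 2 = 8 and occupies 4 bytes.
Bytes at offsets 8..11: 65 DE 32 72.
Big-endian: lowest address holds the most-significant byte.
The bytes are already most-significant first: 0x65DE3272.
0x65DE3272 = 1709060722.

1709060722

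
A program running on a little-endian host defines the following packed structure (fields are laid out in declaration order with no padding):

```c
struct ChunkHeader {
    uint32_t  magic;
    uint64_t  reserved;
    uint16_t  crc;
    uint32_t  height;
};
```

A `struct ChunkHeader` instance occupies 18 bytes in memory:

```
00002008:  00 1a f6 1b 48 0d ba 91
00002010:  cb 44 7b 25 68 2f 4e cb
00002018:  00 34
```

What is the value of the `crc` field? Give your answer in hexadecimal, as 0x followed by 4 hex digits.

0x2F68

`crc` follows `magic` (4 B), `reserved` (8 B), so it starts at offset 4 + 8 = 12 and occupies 2 bytes.
Bytes at offsets 12..13: 68 2F.
Little-endian stores the least-significant byte at the lowest address.
Reassemble most-significant byte first: 2F 68 → 0x2F68.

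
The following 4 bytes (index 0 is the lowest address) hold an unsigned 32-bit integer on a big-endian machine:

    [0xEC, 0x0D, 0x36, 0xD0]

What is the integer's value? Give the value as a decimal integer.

In big-endian order the high byte comes first in memory.
The bytes are already most-significant first: 0xEC0D36D0.
0xEC0D36D0 = 3960288976.

3960288976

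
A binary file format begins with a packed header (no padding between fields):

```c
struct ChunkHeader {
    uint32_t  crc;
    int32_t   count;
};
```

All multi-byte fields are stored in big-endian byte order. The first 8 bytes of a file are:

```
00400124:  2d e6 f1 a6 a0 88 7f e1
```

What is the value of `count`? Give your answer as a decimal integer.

`count` follows `crc` (4 bytes), so it starts at byte offset 4 and occupies 4 bytes.
Bytes at offsets 4..7: A0 88 7F E1.
Big-endian: lowest address holds the most-significant byte.
The bytes are already most-significant first: 0xA0887FE1.
Top bit is set, so as a signed 32-bit value this is 0xA0887FE1 − 2^32 = -1601667103.

-1601667103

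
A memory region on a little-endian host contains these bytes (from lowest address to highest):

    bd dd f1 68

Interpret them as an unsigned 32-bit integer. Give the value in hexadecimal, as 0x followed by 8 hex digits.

Little-endian stores the least-significant byte at the lowest address.
Reassemble most-significant byte first: 68 F1 DD BD → 0x68F1DDBD.

0x68F1DDBD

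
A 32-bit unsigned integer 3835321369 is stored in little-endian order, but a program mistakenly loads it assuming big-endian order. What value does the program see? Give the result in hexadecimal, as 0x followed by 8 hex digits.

0x195C9AE4

3835321369 in 32-bit hexadecimal is 0xE49A5C19.
Stored little-endian, the bytes at ascending addresses are 19 5C 9A E4.
Read back as big-endian, the last byte is least significant, giving 0x195C9AE4.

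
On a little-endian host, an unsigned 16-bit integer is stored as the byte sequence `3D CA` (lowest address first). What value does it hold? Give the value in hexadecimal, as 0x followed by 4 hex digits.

Little-endian: lowest address holds the least-significant byte.
Reassemble most-significant byte first: CA 3D → 0xCA3D.

0xCA3D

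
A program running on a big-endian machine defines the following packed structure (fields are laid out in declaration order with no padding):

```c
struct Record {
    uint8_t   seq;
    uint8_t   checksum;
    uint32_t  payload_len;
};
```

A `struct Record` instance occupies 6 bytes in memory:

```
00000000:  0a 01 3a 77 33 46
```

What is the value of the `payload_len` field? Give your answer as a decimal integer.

980890438

`payload_len` follows `seq` (1 B), `checksum` (1 B), so it starts at offset 1 + 1 = 2 and occupies 4 bytes.
Bytes at offsets 2..5: 3A 77 33 46.
Big-endian stores the most-significant byte at the lowest address.
The bytes are already most-significant first: 0x3A773346.
0x3A773346 = 980890438.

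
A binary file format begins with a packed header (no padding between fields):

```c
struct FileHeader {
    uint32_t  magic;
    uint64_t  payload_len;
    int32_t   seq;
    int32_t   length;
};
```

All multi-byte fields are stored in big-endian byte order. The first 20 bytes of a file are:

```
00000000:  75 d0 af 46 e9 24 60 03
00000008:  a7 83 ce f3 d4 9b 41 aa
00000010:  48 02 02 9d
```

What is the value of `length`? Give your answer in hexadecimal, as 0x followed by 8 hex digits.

0x4802029D

`length` follows `magic` (4 B), `payload_len` (8 B), `seq` (4 B), so it starts at offset 4 + 8 + 4 = 16 and occupies 4 bytes.
Bytes at offsets 16..19: 48 02 02 9D.
Big-endian: lowest address holds the most-significant byte.
The bytes are already most-significant first: 0x4802029D.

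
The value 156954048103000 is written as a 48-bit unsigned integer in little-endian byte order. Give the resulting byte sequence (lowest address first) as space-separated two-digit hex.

156954048103000 in hexadecimal, padded to 48 bits, is 0x8EBFB6488258.
Split into bytes (most-significant first): 8E BF B6 48 82 58.
Little-endian: lowest address holds the least-significant byte.
So at ascending addresses the bytes are 58 82 48 B6 BF 8E.

58 82 48 B6 BF 8E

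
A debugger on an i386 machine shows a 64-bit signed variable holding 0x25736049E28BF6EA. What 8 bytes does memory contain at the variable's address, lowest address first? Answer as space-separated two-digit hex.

EA F6 8B E2 49 60 73 25

Split into bytes (most-significant first): 25 73 60 49 E2 8B F6 EA.
Little-endian stores the least-significant byte at the lowest address.
So at ascending addresses the bytes are EA F6 8B E2 49 60 73 25.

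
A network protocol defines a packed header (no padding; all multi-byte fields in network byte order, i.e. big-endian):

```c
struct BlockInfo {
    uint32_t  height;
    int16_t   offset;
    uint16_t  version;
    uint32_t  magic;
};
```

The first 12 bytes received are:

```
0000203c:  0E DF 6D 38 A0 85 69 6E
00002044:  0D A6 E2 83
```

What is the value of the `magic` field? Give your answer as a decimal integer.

`magic` follows `height` (4 B), `offset` (2 B), `version` (2 B), so it starts at offset 4 + 2 + 2 = 8 and occupies 4 bytes.
Bytes at offsets 8..11: 0D A6 E2 83.
In big-endian order the high byte comes first in memory.
The bytes are already most-significant first: 0x0DA6E283.
0x0DA6E283 = 229040771.

229040771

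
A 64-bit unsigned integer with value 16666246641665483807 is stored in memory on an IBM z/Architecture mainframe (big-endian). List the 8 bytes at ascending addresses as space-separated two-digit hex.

16666246641665483807 in hexadecimal, padded to 64 bits, is 0xE74A6704DF84A41F.
Split into bytes (most-significant first): E7 4A 67 04 DF 84 A4 1F.
In big-endian order the high byte comes first in memory.
So the memory order matches the most-significant-first order: E7 4A 67 04 DF 84 A4 1F.

E7 4A 67 04 DF 84 A4 1F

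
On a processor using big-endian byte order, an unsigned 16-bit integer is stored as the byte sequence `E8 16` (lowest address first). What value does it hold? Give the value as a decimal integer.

59414

Big-endian stores the most-significant byte at the lowest address.
The bytes are already most-significant first: 0xE816.
0xE816 = 59414.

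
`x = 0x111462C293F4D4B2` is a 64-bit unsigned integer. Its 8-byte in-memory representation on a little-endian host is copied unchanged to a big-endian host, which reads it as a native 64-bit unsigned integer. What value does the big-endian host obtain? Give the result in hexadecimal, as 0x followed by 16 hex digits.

0xB2D4F493C2621411

Stored little-endian, the bytes at ascending addresses are B2 D4 F4 93 C2 62 14 11.
Read back as big-endian, the last byte is least significant, giving 0xB2D4F493C2621411.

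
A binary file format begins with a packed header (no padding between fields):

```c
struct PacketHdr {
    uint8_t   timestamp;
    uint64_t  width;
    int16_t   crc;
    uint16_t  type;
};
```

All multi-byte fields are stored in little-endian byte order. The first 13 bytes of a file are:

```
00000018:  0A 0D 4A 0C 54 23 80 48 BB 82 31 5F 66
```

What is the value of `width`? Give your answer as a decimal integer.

13495177172637993485

`width` follows `timestamp` (1 byte), so it starts at byte offset 1 and occupies 8 bytes.
Bytes at offsets 1..8: 0D 4A 0C 54 23 80 48 BB.
In little-endian order the low byte comes first in memory.
Reassemble most-significant byte first: BB 48 80 23 54 0C 4A 0D → 0xBB488023540C4A0D.
0xBB488023540C4A0D = 13495177172637993485.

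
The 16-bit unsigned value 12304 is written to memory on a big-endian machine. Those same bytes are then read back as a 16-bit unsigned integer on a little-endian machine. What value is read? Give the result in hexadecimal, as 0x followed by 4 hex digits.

0x1030

12304 in 16-bit hexadecimal is 0x3010.
Stored big-endian, the bytes at ascending addresses are 30 10.
Read back as little-endian, the first byte is least significant, giving 0x1030.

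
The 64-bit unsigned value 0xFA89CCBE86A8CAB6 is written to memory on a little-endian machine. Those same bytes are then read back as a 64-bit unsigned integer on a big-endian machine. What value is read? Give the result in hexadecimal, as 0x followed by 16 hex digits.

0xB6CAA886BECC89FA

Stored little-endian, the bytes at ascending addresses are B6 CA A8 86 BE CC 89 FA.
Read back as big-endian, the last byte is least significant, giving 0xB6CAA886BECC89FA.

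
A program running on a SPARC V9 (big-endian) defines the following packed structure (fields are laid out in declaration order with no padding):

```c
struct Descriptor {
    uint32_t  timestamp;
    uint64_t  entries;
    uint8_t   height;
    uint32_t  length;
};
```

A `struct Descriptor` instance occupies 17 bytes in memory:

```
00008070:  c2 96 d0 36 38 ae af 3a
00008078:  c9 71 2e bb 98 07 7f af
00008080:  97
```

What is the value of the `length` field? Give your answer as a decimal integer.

125808535

`length` follows `timestamp` (4 B), `entries` (8 B), `height` (1 B), so it starts at offset 4 + 8 + 1 = 13 and occupies 4 bytes.
Bytes at offsets 13..16: 07 7F AF 97.
In big-endian order the high byte comes first in memory.
The bytes are already most-significant first: 0x077FAF97.
0x077FAF97 = 125808535.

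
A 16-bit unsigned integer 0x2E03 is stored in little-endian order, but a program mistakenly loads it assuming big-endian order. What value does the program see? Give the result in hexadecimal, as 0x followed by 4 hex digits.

Stored little-endian, the bytes at ascending addresses are 03 2E.
Read back as big-endian, the last byte is least significant, giving 0x032E.

0x032E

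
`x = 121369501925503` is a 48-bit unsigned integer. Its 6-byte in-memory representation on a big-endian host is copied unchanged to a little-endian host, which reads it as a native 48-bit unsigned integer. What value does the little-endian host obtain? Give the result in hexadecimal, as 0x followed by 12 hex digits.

0x7F800C8A626E

121369501925503 in 48-bit hexadecimal is 0x6E628A0C807F.
Stored big-endian, the bytes at ascending addresses are 6E 62 8A 0C 80 7F.
Read back as little-endian, the first byte is least significant, giving 0x7F800C8A626E.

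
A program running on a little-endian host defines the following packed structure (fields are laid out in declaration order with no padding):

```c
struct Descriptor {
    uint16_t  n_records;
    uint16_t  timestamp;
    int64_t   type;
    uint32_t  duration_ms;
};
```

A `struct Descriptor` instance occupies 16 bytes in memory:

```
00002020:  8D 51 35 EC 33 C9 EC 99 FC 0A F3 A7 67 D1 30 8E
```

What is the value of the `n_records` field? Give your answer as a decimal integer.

`n_records` is the first field, at byte offset 0, occupying 2 bytes.
Bytes at offsets 0..1: 8D 51.
Little-endian: lowest address holds the least-significant byte.
Reassemble most-significant byte first: 51 8D → 0x518D.
0x518D = 20877.

20877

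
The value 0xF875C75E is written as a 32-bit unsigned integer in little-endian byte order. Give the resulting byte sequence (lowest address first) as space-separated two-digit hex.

5E C7 75 F8

Split into bytes (most-significant first): F8 75 C7 5E.
Little-endian stores the least-significant byte at the lowest address.
So at ascending addresses the bytes are 5E C7 75 F8.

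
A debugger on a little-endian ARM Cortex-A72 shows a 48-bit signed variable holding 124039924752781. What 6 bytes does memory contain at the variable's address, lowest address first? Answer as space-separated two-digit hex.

8D 21 A7 4B D0 70

124039924752781 in hexadecimal, padded to 48 bits, is 0x70D04BA7218D.
Split into bytes (most-significant first): 70 D0 4B A7 21 8D.
Little-endian stores the least-significant byte at the lowest address.
So at ascending addresses the bytes are 8D 21 A7 4B D0 70.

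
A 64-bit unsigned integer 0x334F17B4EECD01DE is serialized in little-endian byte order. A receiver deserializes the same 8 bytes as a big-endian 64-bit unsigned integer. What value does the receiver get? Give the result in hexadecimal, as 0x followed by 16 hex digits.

Stored little-endian, the bytes at ascending addresses are DE 01 CD EE B4 17 4F 33.
Read back as big-endian, the last byte is least significant, giving 0xDE01CDEEB4174F33.

0xDE01CDEEB4174F33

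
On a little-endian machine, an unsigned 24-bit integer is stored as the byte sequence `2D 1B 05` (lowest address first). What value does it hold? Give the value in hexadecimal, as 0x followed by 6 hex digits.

In little-endian order the low byte comes first in memory.
Reassemble most-significant byte first: 05 1B 2D → 0x051B2D.

0x051B2D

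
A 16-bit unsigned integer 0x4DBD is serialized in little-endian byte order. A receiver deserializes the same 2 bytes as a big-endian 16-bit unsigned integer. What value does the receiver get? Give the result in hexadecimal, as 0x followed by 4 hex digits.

Stored little-endian, the bytes at ascending addresses are BD 4D.
Read back as big-endian, the last byte is least significant, giving 0xBD4D.

0xBD4D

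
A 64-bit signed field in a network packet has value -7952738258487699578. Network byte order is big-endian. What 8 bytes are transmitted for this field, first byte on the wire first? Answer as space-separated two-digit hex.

91 A2 32 B0 77 2E 97 86

Two's complement of -7952738258487699578 in 64 bits: 7952738258487699578 = 0x6E5DCD4F88D1687A; invert → 0x91A232B0772E9785; add 1 → 0x91A232B0772E9786.
Split into bytes (most-significant first): 91 A2 32 B0 77 2E 97 86.
Big-endian stores the most-significant byte at the lowest address.
So the memory order matches the most-significant-first order: 91 A2 32 B0 77 2E 97 86.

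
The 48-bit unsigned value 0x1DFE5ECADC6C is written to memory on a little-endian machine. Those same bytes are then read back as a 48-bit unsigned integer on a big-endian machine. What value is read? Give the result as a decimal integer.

119695543827997

Stored little-endian, the bytes at ascending addresses are 6C DC CA 5E FE 1D.
Read back as big-endian, the last byte is least significant, giving 0x6CDCCA5EFE1D.
0x6CDCCA5EFE1D = 119695543827997.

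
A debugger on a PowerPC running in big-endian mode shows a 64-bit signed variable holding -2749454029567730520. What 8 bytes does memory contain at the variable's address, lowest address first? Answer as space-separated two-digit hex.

Two's complement of -2749454029567730520 in 64 bits: 2749454029567730520 = 0x262805DF66A6A358; invert → 0xD9D7FA2099595CA7; add 1 → 0xD9D7FA2099595CA8.
Split into bytes (most-significant first): D9 D7 FA 20 99 59 5C A8.
Big-endian: lowest address holds the most-significant byte.
So the memory order matches the most-significant-first order: D9 D7 FA 20 99 59 5C A8.

D9 D7 FA 20 99 59 5C A8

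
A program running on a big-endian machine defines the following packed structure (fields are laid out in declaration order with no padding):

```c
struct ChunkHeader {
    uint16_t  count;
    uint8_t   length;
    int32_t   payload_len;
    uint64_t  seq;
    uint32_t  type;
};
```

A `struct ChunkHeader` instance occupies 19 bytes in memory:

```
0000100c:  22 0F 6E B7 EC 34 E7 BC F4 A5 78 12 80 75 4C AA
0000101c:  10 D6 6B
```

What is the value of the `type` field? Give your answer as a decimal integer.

2853230187

`type` follows `count` (2 B), `length` (1 B), `payload_len` (4 B), `seq` (8 B), so it starts at offset 2 + 1 + 4 + 8 = 15 and occupies 4 bytes.
Bytes at offsets 15..18: AA 10 D6 6B.
Big-endian: lowest address holds the most-significant byte.
The bytes are already most-significant first: 0xAA10D66B.
0xAA10D66B = 2853230187.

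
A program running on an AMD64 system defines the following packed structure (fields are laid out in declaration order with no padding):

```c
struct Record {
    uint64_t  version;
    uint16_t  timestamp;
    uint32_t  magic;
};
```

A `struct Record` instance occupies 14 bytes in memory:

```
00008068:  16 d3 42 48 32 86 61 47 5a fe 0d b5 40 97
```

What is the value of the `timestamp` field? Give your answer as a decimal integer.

`timestamp` follows `version` (8 bytes), so it starts at byte offset 8 and occupies 2 bytes.
Bytes at offsets 8..9: 5A FE.
In little-endian order the low byte comes first in memory.
Reassemble most-significant byte first: FE 5A → 0xFE5A.
0xFE5A = 65114.

65114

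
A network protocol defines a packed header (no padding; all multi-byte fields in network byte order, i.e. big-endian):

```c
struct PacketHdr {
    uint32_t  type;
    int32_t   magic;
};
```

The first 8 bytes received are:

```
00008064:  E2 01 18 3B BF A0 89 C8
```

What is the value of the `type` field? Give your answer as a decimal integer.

3791722555

`type` is the first field, at byte offset 0, occupying 4 bytes.
Bytes at offsets 0..3: E2 01 18 3B.
Big-endian stores the most-significant byte at the lowest address.
The bytes are already most-significant first: 0xE201183B.
0xE201183B = 3791722555.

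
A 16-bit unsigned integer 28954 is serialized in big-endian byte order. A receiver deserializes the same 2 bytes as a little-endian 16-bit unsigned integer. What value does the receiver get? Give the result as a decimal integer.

28954 in 16-bit hexadecimal is 0x711A.
Stored big-endian, the bytes at ascending addresses are 71 1A.
Read back as little-endian, the first byte is least significant, giving 0x1A71.
0x1A71 = 6769.

6769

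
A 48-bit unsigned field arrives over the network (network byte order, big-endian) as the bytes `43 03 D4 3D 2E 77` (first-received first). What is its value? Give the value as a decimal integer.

73683724742263

In big-endian order the high byte comes first in memory.
The bytes are already most-significant first: 0x4303D43D2E77.
0x4303D43D2E77 = 73683724742263.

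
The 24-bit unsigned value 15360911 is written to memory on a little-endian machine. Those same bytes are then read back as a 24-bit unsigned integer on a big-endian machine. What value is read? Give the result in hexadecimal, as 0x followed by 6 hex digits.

0x8F63EA

15360911 in 24-bit hexadecimal is 0xEA638F.
Stored little-endian, the bytes at ascending addresses are 8F 63 EA.
Read back as big-endian, the last byte is least significant, giving 0x8F63EA.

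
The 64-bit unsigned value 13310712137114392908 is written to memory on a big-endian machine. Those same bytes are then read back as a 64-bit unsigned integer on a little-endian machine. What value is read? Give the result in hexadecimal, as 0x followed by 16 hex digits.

13310712137114392908 in 64-bit hexadecimal is 0xB8B9262A602F194C.
Stored big-endian, the bytes at ascending addresses are B8 B9 26 2A 60 2F 19 4C.
Read back as little-endian, the first byte is least significant, giving 0x4C192F602A26B9B8.

0x4C192F602A26B9B8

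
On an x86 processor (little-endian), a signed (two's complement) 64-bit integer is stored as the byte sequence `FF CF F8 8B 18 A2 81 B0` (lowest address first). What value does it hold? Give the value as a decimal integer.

-5728119024727306241

Little-endian: lowest address holds the least-significant byte.
Reassemble most-significant byte first: B0 81 A2 18 8B F8 CF FF → 0xB081A2188BF8CFFF.
Top bit is set, so as a signed 64-bit value this is 0xB081A2188BF8CFFF − 2^64 = -5728119024727306241.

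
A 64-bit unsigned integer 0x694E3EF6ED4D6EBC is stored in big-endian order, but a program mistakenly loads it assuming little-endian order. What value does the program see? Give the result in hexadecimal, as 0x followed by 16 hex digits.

Stored big-endian, the bytes at ascending addresses are 69 4E 3E F6 ED 4D 6E BC.
Read back as little-endian, the first byte is least significant, giving 0xBC6E4DEDF63E4E69.

0xBC6E4DEDF63E4E69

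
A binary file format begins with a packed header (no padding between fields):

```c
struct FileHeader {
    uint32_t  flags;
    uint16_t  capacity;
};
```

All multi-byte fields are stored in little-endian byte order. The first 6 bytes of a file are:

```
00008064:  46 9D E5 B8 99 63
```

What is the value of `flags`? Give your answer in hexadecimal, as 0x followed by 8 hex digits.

`flags` is the first field, at byte offset 0, occupying 4 bytes.
Bytes at offsets 0..3: 46 9D E5 B8.
Little-endian: lowest address holds the least-significant byte.
Reassemble most-significant byte first: B8 E5 9D 46 → 0xB8E59D46.

0xB8E59D46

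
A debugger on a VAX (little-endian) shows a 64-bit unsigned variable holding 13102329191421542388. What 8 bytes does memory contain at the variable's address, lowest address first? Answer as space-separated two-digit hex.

13102329191421542388 in hexadecimal, padded to 64 bits, is 0xB5D4D2FB00E97FF4.
Split into bytes (most-significant first): B5 D4 D2 FB 00 E9 7F F4.
Little-endian: lowest address holds the least-significant byte.
So at ascending addresses the bytes are F4 7F E9 00 FB D2 D4 B5.

F4 7F E9 00 FB D2 D4 B5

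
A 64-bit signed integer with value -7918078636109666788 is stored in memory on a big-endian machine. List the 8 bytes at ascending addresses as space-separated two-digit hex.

92 1D 55 6E A7 12 E6 1C

Two's complement of -7918078636109666788 in 64 bits: 7918078636109666788 = 0x6DE2AA9158ED19E4; invert → 0x921D556EA712E61B; add 1 → 0x921D556EA712E61C.
Split into bytes (most-significant first): 92 1D 55 6E A7 12 E6 1C.
Big-endian: lowest address holds the most-significant byte.
So the memory order matches the most-significant-first order: 92 1D 55 6E A7 12 E6 1C.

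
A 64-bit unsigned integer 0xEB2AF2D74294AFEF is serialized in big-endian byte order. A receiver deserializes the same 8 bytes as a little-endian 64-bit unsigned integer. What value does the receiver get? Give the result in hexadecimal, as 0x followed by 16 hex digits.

Stored big-endian, the bytes at ascending addresses are EB 2A F2 D7 42 94 AF EF.
Read back as little-endian, the first byte is least significant, giving 0xEFAF9442D7F22AEB.

0xEFAF9442D7F22AEB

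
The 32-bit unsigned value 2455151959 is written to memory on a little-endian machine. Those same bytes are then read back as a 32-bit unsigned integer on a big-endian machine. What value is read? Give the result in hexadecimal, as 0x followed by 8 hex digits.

0x57A55692

2455151959 in 32-bit hexadecimal is 0x9256A557.
Stored little-endian, the bytes at ascending addresses are 57 A5 56 92.
Read back as big-endian, the last byte is least significant, giving 0x57A55692.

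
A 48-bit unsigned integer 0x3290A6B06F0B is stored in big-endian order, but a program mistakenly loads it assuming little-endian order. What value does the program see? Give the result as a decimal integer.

Stored big-endian, the bytes at ascending addresses are 32 90 A6 B0 6F 0B.
Read back as little-endian, the first byte is least significant, giving 0x0B6FB0A69032.
0x0B6FB0A69032 = 12574332981298.

12574332981298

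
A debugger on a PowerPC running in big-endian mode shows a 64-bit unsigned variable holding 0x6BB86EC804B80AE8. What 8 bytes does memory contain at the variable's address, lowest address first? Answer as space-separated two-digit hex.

Split into bytes (most-significant first): 6B B8 6E C8 04 B8 0A E8.
Big-endian stores the most-significant byte at the lowest address.
So the memory order matches the most-significant-first order: 6B B8 6E C8 04 B8 0A E8.

6B B8 6E C8 04 B8 0A E8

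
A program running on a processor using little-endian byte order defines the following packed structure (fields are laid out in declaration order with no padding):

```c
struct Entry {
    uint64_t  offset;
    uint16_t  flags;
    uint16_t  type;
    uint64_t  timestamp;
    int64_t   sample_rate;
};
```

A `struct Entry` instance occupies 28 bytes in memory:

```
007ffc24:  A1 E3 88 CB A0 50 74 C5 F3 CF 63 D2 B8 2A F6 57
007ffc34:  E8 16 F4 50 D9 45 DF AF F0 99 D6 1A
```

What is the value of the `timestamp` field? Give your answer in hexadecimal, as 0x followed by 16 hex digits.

0x50F416E857F62AB8

`timestamp` follows `offset` (8 B), `flags` (2 B), `type` (2 B), so it starts at offset 8 + 2 + 2 = 12 and occupies 8 bytes.
Bytes at offsets 12..19: B8 2A F6 57 E8 16 F4 50.
Little-endian: lowest address holds the least-significant byte.
Reassemble most-significant byte first: 50 F4 16 E8 57 F6 2A B8 → 0x50F416E857F62AB8.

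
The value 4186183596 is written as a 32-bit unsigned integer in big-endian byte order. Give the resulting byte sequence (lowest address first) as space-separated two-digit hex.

4186183596 in hexadecimal, padded to 32 bits, is 0xF98417AC.
Split into bytes (most-significant first): F9 84 17 AC.
Big-endian: lowest address holds the most-significant byte.
So the memory order matches the most-significant-first order: F9 84 17 AC.

F9 84 17 AC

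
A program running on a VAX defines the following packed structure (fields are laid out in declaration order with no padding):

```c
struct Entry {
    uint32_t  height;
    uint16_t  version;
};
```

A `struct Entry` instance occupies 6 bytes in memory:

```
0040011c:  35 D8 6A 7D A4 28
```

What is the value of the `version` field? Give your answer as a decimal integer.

10404

`version` follows `height` (4 bytes), so it starts at byte offset 4 and occupies 2 bytes.
Bytes at offsets 4..5: A4 28.
Little-endian: lowest address holds the least-significant byte.
Reassemble most-significant byte first: 28 A4 → 0x28A4.
0x28A4 = 10404.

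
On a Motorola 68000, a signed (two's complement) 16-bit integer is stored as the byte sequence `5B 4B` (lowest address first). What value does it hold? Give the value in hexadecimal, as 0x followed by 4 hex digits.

0x5B4B

Big-endian: lowest address holds the most-significant byte.
The bytes are already most-significant first: 0x5B4B.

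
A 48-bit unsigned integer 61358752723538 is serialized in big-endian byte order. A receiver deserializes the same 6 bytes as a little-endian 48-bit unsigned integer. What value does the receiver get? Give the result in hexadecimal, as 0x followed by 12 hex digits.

0x52F2A832CE37

61358752723538 in 48-bit hexadecimal is 0x37CE32A8F252.
Stored big-endian, the bytes at ascending addresses are 37 CE 32 A8 F2 52.
Read back as little-endian, the first byte is least significant, giving 0x52F2A832CE37.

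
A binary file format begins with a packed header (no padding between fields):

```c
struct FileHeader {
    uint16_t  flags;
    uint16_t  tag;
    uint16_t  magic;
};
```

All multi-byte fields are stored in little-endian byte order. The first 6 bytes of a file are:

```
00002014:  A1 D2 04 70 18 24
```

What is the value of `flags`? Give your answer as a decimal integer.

`flags` is the first field, at byte offset 0, occupying 2 bytes.
Bytes at offsets 0..1: A1 D2.
Little-endian stores the least-significant byte at the lowest address.
Reassemble most-significant byte first: D2 A1 → 0xD2A1.
0xD2A1 = 53921.

53921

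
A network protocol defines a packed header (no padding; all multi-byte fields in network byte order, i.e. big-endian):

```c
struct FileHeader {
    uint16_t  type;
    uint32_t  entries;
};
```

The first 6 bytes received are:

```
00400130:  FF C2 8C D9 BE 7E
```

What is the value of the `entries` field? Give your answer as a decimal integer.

2363080318

`entries` follows `type` (2 bytes), so it starts at byte offset 2 and occupies 4 bytes.
Bytes at offsets 2..5: 8C D9 BE 7E.
In big-endian order the high byte comes first in memory.
The bytes are already most-significant first: 0x8CD9BE7E.
0x8CD9BE7E = 2363080318.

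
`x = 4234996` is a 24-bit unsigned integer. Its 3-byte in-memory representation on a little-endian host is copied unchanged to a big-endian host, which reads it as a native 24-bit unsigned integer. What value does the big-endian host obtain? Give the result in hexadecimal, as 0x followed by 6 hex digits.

4234996 in 24-bit hexadecimal is 0x409EF4.
Stored little-endian, the bytes at ascending addresses are F4 9E 40.
Read back as big-endian, the last byte is least significant, giving 0xF49E40.

0xF49E40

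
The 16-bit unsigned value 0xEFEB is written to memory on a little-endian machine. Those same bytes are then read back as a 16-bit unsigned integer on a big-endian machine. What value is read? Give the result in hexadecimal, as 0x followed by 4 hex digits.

Stored little-endian, the bytes at ascending addresses are EB EF.
Read back as big-endian, the last byte is least significant, giving 0xEBEF.

0xEBEF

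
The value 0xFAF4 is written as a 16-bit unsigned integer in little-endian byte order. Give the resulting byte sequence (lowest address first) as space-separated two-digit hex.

F4 FA

Split into bytes (most-significant first): FA F4.
Little-endian: lowest address holds the least-significant byte.
So at ascending addresses the bytes are F4 FA.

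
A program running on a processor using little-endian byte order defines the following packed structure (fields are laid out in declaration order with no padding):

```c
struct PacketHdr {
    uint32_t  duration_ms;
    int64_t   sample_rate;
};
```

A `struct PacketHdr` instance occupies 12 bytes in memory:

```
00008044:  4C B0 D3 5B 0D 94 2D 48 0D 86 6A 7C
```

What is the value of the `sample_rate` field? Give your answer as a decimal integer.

`sample_rate` follows `duration_ms` (4 bytes), so it starts at byte offset 4 and occupies 8 bytes.
Bytes at offsets 4..11: 0D 94 2D 48 0D 86 6A 7C.
Little-endian: lowest address holds the least-significant byte.
Reassemble most-significant byte first: 7C 6A 86 0D 48 2D 94 0D → 0x7C6A860D482D940D.
0x7C6A860D482D940D = 8965125399838037005.

8965125399838037005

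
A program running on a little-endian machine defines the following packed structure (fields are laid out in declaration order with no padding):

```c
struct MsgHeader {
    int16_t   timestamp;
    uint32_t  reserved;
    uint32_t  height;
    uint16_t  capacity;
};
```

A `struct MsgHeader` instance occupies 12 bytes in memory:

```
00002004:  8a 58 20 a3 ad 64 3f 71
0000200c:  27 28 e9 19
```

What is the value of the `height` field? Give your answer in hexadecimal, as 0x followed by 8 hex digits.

`height` follows `timestamp` (2 B), `reserved` (4 B), so it starts at offset 2 + 4 = 6 and occupies 4 bytes.
Bytes at offsets 6..9: 3F 71 27 28.
Little-endian stores the least-significant byte at the lowest address.
Reassemble most-significant byte first: 28 27 71 3F → 0x2827713F.

0x2827713F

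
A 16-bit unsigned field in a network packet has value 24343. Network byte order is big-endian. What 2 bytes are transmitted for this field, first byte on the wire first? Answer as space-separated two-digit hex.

5F 17

24343 in hexadecimal, padded to 16 bits, is 0x5F17.
Split into bytes (most-significant first): 5F 17.
Big-endian: lowest address holds the most-significant byte.
So the memory order matches the most-significant-first order: 5F 17.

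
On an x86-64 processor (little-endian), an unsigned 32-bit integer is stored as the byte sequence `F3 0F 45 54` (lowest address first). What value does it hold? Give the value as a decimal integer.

Little-endian: lowest address holds the least-significant byte.
Reassemble most-significant byte first: 54 45 0F F3 → 0x54450FF3.
0x54450FF3 = 1413812211.

1413812211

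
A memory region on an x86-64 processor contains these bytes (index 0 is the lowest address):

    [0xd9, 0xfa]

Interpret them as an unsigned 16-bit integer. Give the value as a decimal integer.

64217

Little-endian: lowest address holds the least-significant byte.
Reassemble most-significant byte first: FA D9 → 0xFAD9.
0xFAD9 = 64217.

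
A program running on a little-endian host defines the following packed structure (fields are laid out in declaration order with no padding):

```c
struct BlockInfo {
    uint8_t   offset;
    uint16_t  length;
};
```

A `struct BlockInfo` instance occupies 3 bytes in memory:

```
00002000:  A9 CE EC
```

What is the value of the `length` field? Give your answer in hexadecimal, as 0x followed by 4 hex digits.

`length` follows `offset` (1 byte), so it starts at byte offset 1 and occupies 2 bytes.
Bytes at offsets 1..2: CE EC.
Little-endian: lowest address holds the least-significant byte.
Reassemble most-significant byte first: EC CE → 0xECCE.

0xECCE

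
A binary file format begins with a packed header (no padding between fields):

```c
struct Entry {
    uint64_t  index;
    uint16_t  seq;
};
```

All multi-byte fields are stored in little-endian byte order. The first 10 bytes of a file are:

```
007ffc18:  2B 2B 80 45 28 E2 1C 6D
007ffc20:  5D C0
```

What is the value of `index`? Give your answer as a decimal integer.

7862407712074640171

`index` is the first field, at byte offset 0, occupying 8 bytes.
Bytes at offsets 0..7: 2B 2B 80 45 28 E2 1C 6D.
Little-endian stores the least-significant byte at the lowest address.
Reassemble most-significant byte first: 6D 1C E2 28 45 80 2B 2B → 0x6D1CE22845802B2B.
0x6D1CE22845802B2B = 7862407712074640171.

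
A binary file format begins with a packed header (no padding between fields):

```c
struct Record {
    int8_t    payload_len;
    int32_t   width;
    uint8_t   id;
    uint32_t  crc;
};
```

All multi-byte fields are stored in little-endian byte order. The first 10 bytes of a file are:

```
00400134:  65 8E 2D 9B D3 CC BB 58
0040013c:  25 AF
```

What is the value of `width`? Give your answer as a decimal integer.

-744804978

`width` follows `payload_len` (1 byte), so it starts at byte offset 1 and occupies 4 bytes.
Bytes at offsets 1..4: 8E 2D 9B D3.
Little-endian: lowest address holds the least-significant byte.
Reassemble most-significant byte first: D3 9B 2D 8E → 0xD39B2D8E.
Top bit is set, so as a signed 32-bit value this is 0xD39B2D8E − 2^32 = -744804978.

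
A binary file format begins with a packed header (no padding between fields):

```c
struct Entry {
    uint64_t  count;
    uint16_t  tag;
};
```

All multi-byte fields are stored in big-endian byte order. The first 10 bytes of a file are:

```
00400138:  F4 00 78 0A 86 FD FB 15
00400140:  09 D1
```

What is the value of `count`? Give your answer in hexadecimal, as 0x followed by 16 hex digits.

0xF400780A86FDFB15

`count` is the first field, at byte offset 0, occupying 8 bytes.
Bytes at offsets 0..7: F4 00 78 0A 86 FD FB 15.
Big-endian: lowest address holds the most-significant byte.
The bytes are already most-significant first: 0xF400780A86FDFB15.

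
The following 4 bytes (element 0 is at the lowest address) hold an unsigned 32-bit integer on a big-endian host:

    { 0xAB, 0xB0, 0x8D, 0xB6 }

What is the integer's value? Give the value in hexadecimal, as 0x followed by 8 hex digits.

0xABB08DB6

In big-endian order the high byte comes first in memory.
The bytes are already most-significant first: 0xABB08DB6.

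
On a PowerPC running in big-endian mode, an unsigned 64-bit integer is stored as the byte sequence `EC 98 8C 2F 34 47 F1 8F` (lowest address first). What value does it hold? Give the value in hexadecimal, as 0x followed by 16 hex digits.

In big-endian order the high byte comes first in memory.
The bytes are already most-significant first: 0xEC988C2F3447F18F.

0xEC988C2F3447F18F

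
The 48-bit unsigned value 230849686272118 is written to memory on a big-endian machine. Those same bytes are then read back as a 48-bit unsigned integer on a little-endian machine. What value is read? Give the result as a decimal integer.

130809870808273

230849686272118 in 48-bit hexadecimal is 0xD1F4E18BF876.
Stored big-endian, the bytes at ascending addresses are D1 F4 E1 8B F8 76.
Read back as little-endian, the first byte is least significant, giving 0x76F88BE1F4D1.
0x76F88BE1F4D1 = 130809870808273.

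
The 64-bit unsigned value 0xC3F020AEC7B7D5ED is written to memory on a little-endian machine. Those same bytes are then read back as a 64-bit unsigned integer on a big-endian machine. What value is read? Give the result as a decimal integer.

17137806025276059843

Stored little-endian, the bytes at ascending addresses are ED D5 B7 C7 AE 20 F0 C3.
Read back as big-endian, the last byte is least significant, giving 0xEDD5B7C7AE20F0C3.
0xEDD5B7C7AE20F0C3 = 17137806025276059843.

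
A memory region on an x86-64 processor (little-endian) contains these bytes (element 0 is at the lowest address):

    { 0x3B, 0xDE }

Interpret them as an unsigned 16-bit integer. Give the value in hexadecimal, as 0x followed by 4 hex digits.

0xDE3B

Little-endian: lowest address holds the least-significant byte.
Reassemble most-significant byte first: DE 3B → 0xDE3B.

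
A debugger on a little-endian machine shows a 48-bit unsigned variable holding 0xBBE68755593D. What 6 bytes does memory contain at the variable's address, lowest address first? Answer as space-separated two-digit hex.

Split into bytes (most-significant first): BB E6 87 55 59 3D.
In little-endian order the low byte comes first in memory.
So at ascending addresses the bytes are 3D 59 55 87 E6 BB.

3D 59 55 87 E6 BB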